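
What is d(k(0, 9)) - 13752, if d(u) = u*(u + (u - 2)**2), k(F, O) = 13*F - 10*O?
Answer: -767412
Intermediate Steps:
k(F, O) = -10*O + 13*F
d(u) = u*(u + (-2 + u)**2)
d(k(0, 9)) - 13752 = (-10*9 + 13*0)*((-10*9 + 13*0) + (-2 + (-10*9 + 13*0))**2) - 13752 = (-90 + 0)*((-90 + 0) + (-2 + (-90 + 0))**2) - 13752 = -90*(-90 + (-2 - 90)**2) - 13752 = -90*(-90 + (-92)**2) - 13752 = -90*(-90 + 8464) - 13752 = -90*8374 - 13752 = -753660 - 13752 = -767412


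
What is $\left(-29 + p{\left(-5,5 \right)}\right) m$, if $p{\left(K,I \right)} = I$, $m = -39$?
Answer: $936$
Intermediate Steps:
$\left(-29 + p{\left(-5,5 \right)}\right) m = \left(-29 + 5\right) \left(-39\right) = \left(-24\right) \left(-39\right) = 936$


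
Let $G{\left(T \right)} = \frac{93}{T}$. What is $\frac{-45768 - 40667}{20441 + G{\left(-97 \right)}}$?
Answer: $- \frac{8384195}{1982684} \approx -4.2287$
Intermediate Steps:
$\frac{-45768 - 40667}{20441 + G{\left(-97 \right)}} = \frac{-45768 - 40667}{20441 + \frac{93}{-97}} = - \frac{86435}{20441 + 93 \left(- \frac{1}{97}\right)} = - \frac{86435}{20441 - \frac{93}{97}} = - \frac{86435}{\frac{1982684}{97}} = \left(-86435\right) \frac{97}{1982684} = - \frac{8384195}{1982684}$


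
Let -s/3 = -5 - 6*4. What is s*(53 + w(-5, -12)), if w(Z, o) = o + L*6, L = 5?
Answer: 6177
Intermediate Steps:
w(Z, o) = 30 + o (w(Z, o) = o + 5*6 = o + 30 = 30 + o)
s = 87 (s = -3*(-5 - 6*4) = -3*(-5 - 24) = -3*(-29) = 87)
s*(53 + w(-5, -12)) = 87*(53 + (30 - 12)) = 87*(53 + 18) = 87*71 = 6177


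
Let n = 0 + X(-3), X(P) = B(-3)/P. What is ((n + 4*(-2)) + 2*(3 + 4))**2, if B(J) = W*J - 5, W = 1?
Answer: 676/9 ≈ 75.111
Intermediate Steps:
B(J) = -5 + J (B(J) = 1*J - 5 = J - 5 = -5 + J)
X(P) = -8/P (X(P) = (-5 - 3)/P = -8/P)
n = 8/3 (n = 0 - 8/(-3) = 0 - 8*(-1/3) = 0 + 8/3 = 8/3 ≈ 2.6667)
((n + 4*(-2)) + 2*(3 + 4))**2 = ((8/3 + 4*(-2)) + 2*(3 + 4))**2 = ((8/3 - 8) + 2*7)**2 = (-16/3 + 14)**2 = (26/3)**2 = 676/9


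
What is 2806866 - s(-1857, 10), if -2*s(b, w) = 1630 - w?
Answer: 2807676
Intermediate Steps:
s(b, w) = -815 + w/2 (s(b, w) = -(1630 - w)/2 = -815 + w/2)
2806866 - s(-1857, 10) = 2806866 - (-815 + (1/2)*10) = 2806866 - (-815 + 5) = 2806866 - 1*(-810) = 2806866 + 810 = 2807676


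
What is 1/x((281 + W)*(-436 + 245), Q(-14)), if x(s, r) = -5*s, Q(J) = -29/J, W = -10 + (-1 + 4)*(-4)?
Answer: 1/247345 ≈ 4.0429e-6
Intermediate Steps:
W = -22 (W = -10 + 3*(-4) = -10 - 12 = -22)
1/x((281 + W)*(-436 + 245), Q(-14)) = 1/(-5*(281 - 22)*(-436 + 245)) = 1/(-1295*(-191)) = 1/(-5*(-49469)) = 1/247345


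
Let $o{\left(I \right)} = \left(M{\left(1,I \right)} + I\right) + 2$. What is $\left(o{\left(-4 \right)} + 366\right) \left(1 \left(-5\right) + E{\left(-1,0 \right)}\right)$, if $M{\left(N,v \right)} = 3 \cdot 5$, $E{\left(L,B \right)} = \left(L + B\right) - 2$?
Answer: $-3032$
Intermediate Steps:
$E{\left(L,B \right)} = -2 + B + L$ ($E{\left(L,B \right)} = \left(B + L\right) - 2 = -2 + B + L$)
$M{\left(N,v \right)} = 15$
$o{\left(I \right)} = 17 + I$ ($o{\left(I \right)} = \left(15 + I\right) + 2 = 17 + I$)
$\left(o{\left(-4 \right)} + 366\right) \left(1 \left(-5\right) + E{\left(-1,0 \right)}\right) = \left(\left(17 - 4\right) + 366\right) \left(1 \left(-5\right) - 3\right) = \left(13 + 366\right) \left(-5 - 3\right) = 379 \left(-8\right) = -3032$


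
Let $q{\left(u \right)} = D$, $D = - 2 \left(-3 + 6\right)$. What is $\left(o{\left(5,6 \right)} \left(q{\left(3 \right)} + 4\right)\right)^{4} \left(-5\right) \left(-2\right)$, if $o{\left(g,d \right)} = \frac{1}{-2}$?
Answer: $10$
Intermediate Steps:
$o{\left(g,d \right)} = - \frac{1}{2}$
$D = -6$ ($D = \left(-2\right) 3 = -6$)
$q{\left(u \right)} = -6$
$\left(o{\left(5,6 \right)} \left(q{\left(3 \right)} + 4\right)\right)^{4} \left(-5\right) \left(-2\right) = \left(- \frac{-6 + 4}{2}\right)^{4} \left(-5\right) \left(-2\right) = \left(\left(- \frac{1}{2}\right) \left(-2\right)\right)^{4} \left(-5\right) \left(-2\right) = 1^{4} \left(-5\right) \left(-2\right) = 1 \left(-5\right) \left(-2\right) = \left(-5\right) \left(-2\right) = 10$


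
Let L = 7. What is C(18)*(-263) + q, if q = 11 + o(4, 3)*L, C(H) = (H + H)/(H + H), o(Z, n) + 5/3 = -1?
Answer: -812/3 ≈ -270.67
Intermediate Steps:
o(Z, n) = -8/3 (o(Z, n) = -5/3 - 1 = -8/3)
C(H) = 1 (C(H) = (2*H)/((2*H)) = (2*H)*(1/(2*H)) = 1)
q = -23/3 (q = 11 - 8/3*7 = 11 - 56/3 = -23/3 ≈ -7.6667)
C(18)*(-263) + q = 1*(-263) - 23/3 = -263 - 23/3 = -812/3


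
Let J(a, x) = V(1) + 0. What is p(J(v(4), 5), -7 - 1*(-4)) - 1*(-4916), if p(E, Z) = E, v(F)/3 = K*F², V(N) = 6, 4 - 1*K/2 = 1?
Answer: 4922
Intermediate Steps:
K = 6 (K = 8 - 2*1 = 8 - 2 = 6)
v(F) = 18*F² (v(F) = 3*(6*F²) = 18*F²)
J(a, x) = 6 (J(a, x) = 6 + 0 = 6)
p(J(v(4), 5), -7 - 1*(-4)) - 1*(-4916) = 6 - 1*(-4916) = 6 + 4916 = 4922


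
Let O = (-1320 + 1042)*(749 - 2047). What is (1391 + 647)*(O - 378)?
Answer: 734629708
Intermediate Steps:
O = 360844 (O = -278*(-1298) = 360844)
(1391 + 647)*(O - 378) = (1391 + 647)*(360844 - 378) = 2038*360466 = 734629708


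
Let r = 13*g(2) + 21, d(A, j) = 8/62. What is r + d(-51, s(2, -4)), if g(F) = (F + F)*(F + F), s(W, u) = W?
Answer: 7103/31 ≈ 229.13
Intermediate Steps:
d(A, j) = 4/31 (d(A, j) = 8*(1/62) = 4/31)
g(F) = 4*F² (g(F) = (2*F)*(2*F) = 4*F²)
r = 229 (r = 13*(4*2²) + 21 = 13*(4*4) + 21 = 13*16 + 21 = 208 + 21 = 229)
r + d(-51, s(2, -4)) = 229 + 4/31 = 7103/31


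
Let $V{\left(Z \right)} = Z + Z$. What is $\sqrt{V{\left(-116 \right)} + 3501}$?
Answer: $\sqrt{3269} \approx 57.175$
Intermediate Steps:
$V{\left(Z \right)} = 2 Z$
$\sqrt{V{\left(-116 \right)} + 3501} = \sqrt{2 \left(-116\right) + 3501} = \sqrt{-232 + 3501} = \sqrt{3269}$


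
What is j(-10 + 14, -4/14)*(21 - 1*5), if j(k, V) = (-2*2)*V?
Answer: 128/7 ≈ 18.286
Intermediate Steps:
j(k, V) = -4*V
j(-10 + 14, -4/14)*(21 - 1*5) = (-(-16)/14)*(21 - 1*5) = (-(-16)/14)*(21 - 5) = -4*(-2/7)*16 = (8/7)*16 = 128/7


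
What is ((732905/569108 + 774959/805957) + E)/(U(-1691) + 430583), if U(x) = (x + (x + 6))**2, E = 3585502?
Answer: 1644586813602872369/5425207739399137404 ≈ 0.30314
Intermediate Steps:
U(x) = (6 + 2*x)**2 (U(x) = (x + (6 + x))**2 = (6 + 2*x)**2)
((732905/569108 + 774959/805957) + E)/(U(-1691) + 430583) = ((732905/569108 + 774959/805957) + 3585502)/(4*(3 - 1691)**2 + 430583) = ((732905*(1/569108) + 774959*(1/805957)) + 3585502)/(4*(-1688)**2 + 430583) = ((732905/569108 + 774959/805957) + 3585502)/(4*2849344 + 430583) = (1031725281657/458676576356 + 3585502)/(11397376 + 430583) = (1644586813602872369/458676576356)/11827959 = (1644586813602872369/458676576356)*(1/11827959) = 1644586813602872369/5425207739399137404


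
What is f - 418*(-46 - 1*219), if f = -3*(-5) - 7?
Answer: 110778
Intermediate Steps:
f = 8 (f = 15 - 7 = 8)
f - 418*(-46 - 1*219) = 8 - 418*(-46 - 1*219) = 8 - 418*(-46 - 219) = 8 - 418*(-265) = 8 + 110770 = 110778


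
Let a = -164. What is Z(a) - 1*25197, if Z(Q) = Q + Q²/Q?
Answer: -25525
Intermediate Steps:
Z(Q) = 2*Q (Z(Q) = Q + Q = 2*Q)
Z(a) - 1*25197 = 2*(-164) - 1*25197 = -328 - 25197 = -25525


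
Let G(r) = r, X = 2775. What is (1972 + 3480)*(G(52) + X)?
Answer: 15412804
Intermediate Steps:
(1972 + 3480)*(G(52) + X) = (1972 + 3480)*(52 + 2775) = 5452*2827 = 15412804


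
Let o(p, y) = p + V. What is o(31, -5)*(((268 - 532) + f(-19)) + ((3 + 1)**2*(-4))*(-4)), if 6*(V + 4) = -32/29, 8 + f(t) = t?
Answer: -81655/87 ≈ -938.56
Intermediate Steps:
f(t) = -8 + t
V = -364/87 (V = -4 + (-32/29)/6 = -4 + (-32*1/29)/6 = -4 + (1/6)*(-32/29) = -4 - 16/87 = -364/87 ≈ -4.1839)
o(p, y) = -364/87 + p (o(p, y) = p - 364/87 = -364/87 + p)
o(31, -5)*(((268 - 532) + f(-19)) + ((3 + 1)**2*(-4))*(-4)) = (-364/87 + 31)*(((268 - 532) + (-8 - 19)) + ((3 + 1)**2*(-4))*(-4)) = 2333*((-264 - 27) + (4**2*(-4))*(-4))/87 = 2333*(-291 + (16*(-4))*(-4))/87 = 2333*(-291 - 64*(-4))/87 = 2333*(-291 + 256)/87 = (2333/87)*(-35) = -81655/87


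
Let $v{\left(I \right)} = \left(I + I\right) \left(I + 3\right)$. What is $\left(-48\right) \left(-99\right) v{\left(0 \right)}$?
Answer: $0$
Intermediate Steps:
$v{\left(I \right)} = 2 I \left(3 + I\right)$
$\left(-48\right) \left(-99\right) v{\left(0 \right)} = \left(-48\right) \left(-99\right) 2 \cdot 0 \left(3 + 0\right) = 4752 \cdot 2 \cdot 0 \cdot 3 = 4752 \cdot 0 = 0$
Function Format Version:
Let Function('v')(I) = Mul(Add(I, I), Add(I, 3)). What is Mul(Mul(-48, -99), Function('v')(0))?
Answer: 0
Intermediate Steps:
Function('v')(I) = Mul(2, I, Add(3, I)) (Function('v')(I) = Mul(Mul(2, I), Add(3, I)) = Mul(2, I, Add(3, I)))
Mul(Mul(-48, -99), Function('v')(0)) = Mul(Mul(-48, -99), Mul(2, 0, Add(3, 0))) = Mul(4752, Mul(2, 0, 3)) = Mul(4752, 0) = 0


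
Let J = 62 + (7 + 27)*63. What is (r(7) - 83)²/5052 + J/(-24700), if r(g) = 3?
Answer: 483373/410475 ≈ 1.1776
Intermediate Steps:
J = 2204 (J = 62 + 34*63 = 62 + 2142 = 2204)
(r(7) - 83)²/5052 + J/(-24700) = (3 - 83)²/5052 + 2204/(-24700) = (-80)²*(1/5052) + 2204*(-1/24700) = 6400*(1/5052) - 29/325 = 1600/1263 - 29/325 = 483373/410475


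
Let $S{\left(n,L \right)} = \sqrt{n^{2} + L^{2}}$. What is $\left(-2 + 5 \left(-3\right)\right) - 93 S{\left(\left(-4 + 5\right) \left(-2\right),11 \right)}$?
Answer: $-17 - 465 \sqrt{5} \approx -1056.8$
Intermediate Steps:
$S{\left(n,L \right)} = \sqrt{L^{2} + n^{2}}$
$\left(-2 + 5 \left(-3\right)\right) - 93 S{\left(\left(-4 + 5\right) \left(-2\right),11 \right)} = \left(-2 + 5 \left(-3\right)\right) - 93 \sqrt{11^{2} + \left(\left(-4 + 5\right) \left(-2\right)\right)^{2}} = \left(-2 - 15\right) - 93 \sqrt{121 + \left(1 \left(-2\right)\right)^{2}} = -17 - 93 \sqrt{121 + \left(-2\right)^{2}} = -17 - 93 \sqrt{121 + 4} = -17 - 93 \sqrt{125} = -17 - 93 \cdot 5 \sqrt{5} = -17 - 465 \sqrt{5}$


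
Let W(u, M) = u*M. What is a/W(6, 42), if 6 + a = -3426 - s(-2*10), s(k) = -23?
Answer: -487/36 ≈ -13.528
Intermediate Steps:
W(u, M) = M*u
a = -3409 (a = -6 + (-3426 - 1*(-23)) = -6 + (-3426 + 23) = -6 - 3403 = -3409)
a/W(6, 42) = -3409/(42*6) = -3409/252 = -3409*1/252 = -487/36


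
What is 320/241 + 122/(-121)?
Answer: 9318/29161 ≈ 0.31954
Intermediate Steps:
320/241 + 122/(-121) = 320*(1/241) + 122*(-1/121) = 320/241 - 122/121 = 9318/29161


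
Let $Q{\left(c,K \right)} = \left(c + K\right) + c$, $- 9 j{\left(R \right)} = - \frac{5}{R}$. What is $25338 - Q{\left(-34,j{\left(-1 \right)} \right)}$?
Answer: $\frac{228659}{9} \approx 25407.0$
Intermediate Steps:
$j{\left(R \right)} = \frac{5}{9 R}$ ($j{\left(R \right)} = - \frac{\left(-5\right) \frac{1}{R}}{9} = \frac{5}{9 R}$)
$Q{\left(c,K \right)} = K + 2 c$ ($Q{\left(c,K \right)} = \left(K + c\right) + c = K + 2 c$)
$25338 - Q{\left(-34,j{\left(-1 \right)} \right)} = 25338 - \left(\frac{5}{9 \left(-1\right)} + 2 \left(-34\right)\right) = 25338 - \left(\frac{5}{9} \left(-1\right) - 68\right) = 25338 - \left(- \frac{5}{9} - 68\right) = 25338 - - \frac{617}{9} = 25338 + \frac{617}{9} = \frac{228659}{9}$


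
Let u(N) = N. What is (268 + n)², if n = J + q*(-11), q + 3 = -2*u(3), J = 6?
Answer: 139129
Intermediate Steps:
q = -9 (q = -3 - 2*3 = -3 - 6 = -9)
n = 105 (n = 6 - 9*(-11) = 6 + 99 = 105)
(268 + n)² = (268 + 105)² = 373² = 139129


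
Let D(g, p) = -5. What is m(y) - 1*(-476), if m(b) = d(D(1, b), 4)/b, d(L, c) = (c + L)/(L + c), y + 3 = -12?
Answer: 7139/15 ≈ 475.93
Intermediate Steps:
y = -15 (y = -3 - 12 = -15)
d(L, c) = 1 (d(L, c) = (L + c)/(L + c) = 1)
m(b) = 1/b
m(y) - 1*(-476) = 1/(-15) - 1*(-476) = -1/15 + 476 = 7139/15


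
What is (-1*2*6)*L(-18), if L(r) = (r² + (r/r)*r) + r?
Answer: -3456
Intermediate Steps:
L(r) = r² + 2*r (L(r) = (r² + 1*r) + r = (r² + r) + r = (r + r²) + r = r² + 2*r)
(-1*2*6)*L(-18) = (-1*2*6)*(-18*(2 - 18)) = (-2*6)*(-18*(-16)) = -12*288 = -3456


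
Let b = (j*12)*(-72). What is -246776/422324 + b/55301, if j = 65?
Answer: -9341168854/5838734881 ≈ -1.5999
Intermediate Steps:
b = -56160 (b = (65*12)*(-72) = 780*(-72) = -56160)
-246776/422324 + b/55301 = -246776/422324 - 56160/55301 = -246776*1/422324 - 56160*1/55301 = -61694/105581 - 56160/55301 = -9341168854/5838734881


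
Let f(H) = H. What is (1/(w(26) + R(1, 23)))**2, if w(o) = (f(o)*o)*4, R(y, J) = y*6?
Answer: 1/7344100 ≈ 1.3616e-7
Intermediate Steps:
R(y, J) = 6*y
w(o) = 4*o**2 (w(o) = (o*o)*4 = o**2*4 = 4*o**2)
(1/(w(26) + R(1, 23)))**2 = (1/(4*26**2 + 6*1))**2 = (1/(4*676 + 6))**2 = (1/(2704 + 6))**2 = (1/2710)**2 = 1/7344100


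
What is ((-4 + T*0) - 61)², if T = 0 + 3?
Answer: 4225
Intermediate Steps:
T = 3
((-4 + T*0) - 61)² = ((-4 + 3*0) - 61)² = ((-4 + 0) - 61)² = (-4 - 61)² = (-65)² = 4225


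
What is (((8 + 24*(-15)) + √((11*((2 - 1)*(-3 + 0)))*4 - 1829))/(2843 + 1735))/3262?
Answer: -88/3733359 + I*√1961/14933436 ≈ -2.3571e-5 + 2.9654e-6*I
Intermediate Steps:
(((8 + 24*(-15)) + √((11*((2 - 1)*(-3 + 0)))*4 - 1829))/(2843 + 1735))/3262 = (((8 - 360) + √((11*(1*(-3)))*4 - 1829))/4578)*(1/3262) = ((-352 + √((11*(-3))*4 - 1829))*(1/4578))*(1/3262) = ((-352 + √(-33*4 - 1829))*(1/4578))*(1/3262) = ((-352 + √(-132 - 1829))*(1/4578))*(1/3262) = ((-352 + √(-1961))*(1/4578))*(1/3262) = ((-352 + I*√1961)*(1/4578))*(1/3262) = (-176/2289 + I*√1961/4578)*(1/3262) = -88/3733359 + I*√1961/14933436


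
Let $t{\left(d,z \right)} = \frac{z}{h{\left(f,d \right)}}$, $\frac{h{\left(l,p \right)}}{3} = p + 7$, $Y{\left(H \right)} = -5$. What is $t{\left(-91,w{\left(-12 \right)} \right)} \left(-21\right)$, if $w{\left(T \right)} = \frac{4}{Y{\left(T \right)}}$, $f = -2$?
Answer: $- \frac{1}{15} \approx -0.066667$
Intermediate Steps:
$w{\left(T \right)} = - \frac{4}{5}$ ($w{\left(T \right)} = \frac{4}{-5} = 4 \left(- \frac{1}{5}\right) = - \frac{4}{5}$)
$h{\left(l,p \right)} = 21 + 3 p$ ($h{\left(l,p \right)} = 3 \left(p + 7\right) = 3 \left(7 + p\right) = 21 + 3 p$)
$t{\left(d,z \right)} = \frac{z}{21 + 3 d}$
$t{\left(-91,w{\left(-12 \right)} \right)} \left(-21\right) = \frac{1}{3} \left(- \frac{4}{5}\right) \frac{1}{7 - 91} \left(-21\right) = \frac{1}{3} \left(- \frac{4}{5}\right) \frac{1}{-84} \left(-21\right) = \frac{1}{3} \left(- \frac{4}{5}\right) \left(- \frac{1}{84}\right) \left(-21\right) = \frac{1}{315} \left(-21\right) = - \frac{1}{15}$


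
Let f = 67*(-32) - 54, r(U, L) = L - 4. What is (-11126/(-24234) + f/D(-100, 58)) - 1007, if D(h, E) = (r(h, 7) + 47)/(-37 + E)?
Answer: -584554643/302925 ≈ -1929.7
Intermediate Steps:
r(U, L) = -4 + L
D(h, E) = 50/(-37 + E) (D(h, E) = ((-4 + 7) + 47)/(-37 + E) = (3 + 47)/(-37 + E) = 50/(-37 + E))
f = -2198 (f = -2144 - 54 = -2198)
(-11126/(-24234) + f/D(-100, 58)) - 1007 = (-11126/(-24234) - 2198/(50/(-37 + 58))) - 1007 = (-11126*(-1/24234) - 2198/(50/21)) - 1007 = (5563/12117 - 2198/(50*(1/21))) - 1007 = (5563/12117 - 2198/50/21) - 1007 = (5563/12117 - 2198*21/50) - 1007 = (5563/12117 - 23079/25) - 1007 = -279509168/302925 - 1007 = -584554643/302925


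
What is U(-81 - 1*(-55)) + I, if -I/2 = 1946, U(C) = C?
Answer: -3918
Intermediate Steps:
I = -3892 (I = -2*1946 = -3892)
U(-81 - 1*(-55)) + I = (-81 - 1*(-55)) - 3892 = (-81 + 55) - 3892 = -26 - 3892 = -3918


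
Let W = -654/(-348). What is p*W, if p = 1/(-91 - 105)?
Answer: -109/11368 ≈ -0.0095883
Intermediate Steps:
W = 109/58 (W = -654*(-1/348) = 109/58 ≈ 1.8793)
p = -1/196 (p = 1/(-196) = -1/196 ≈ -0.0051020)
p*W = -1/196*109/58 = -109/11368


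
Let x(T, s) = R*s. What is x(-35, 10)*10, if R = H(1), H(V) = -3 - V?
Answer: -400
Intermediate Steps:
R = -4 (R = -3 - 1*1 = -3 - 1 = -4)
x(T, s) = -4*s
x(-35, 10)*10 = -4*10*10 = -40*10 = -400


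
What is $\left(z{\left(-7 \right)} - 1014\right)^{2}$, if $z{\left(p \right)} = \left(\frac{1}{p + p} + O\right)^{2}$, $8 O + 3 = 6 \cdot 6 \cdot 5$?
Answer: $\frac{2737962593041}{9834496} \approx 2.784 \cdot 10^{5}$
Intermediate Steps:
$O = \frac{177}{8}$ ($O = - \frac{3}{8} + \frac{6 \cdot 6 \cdot 5}{8} = - \frac{3}{8} + \frac{36 \cdot 5}{8} = - \frac{3}{8} + \frac{1}{8} \cdot 180 = - \frac{3}{8} + \frac{45}{2} = \frac{177}{8} \approx 22.125$)
$z{\left(p \right)} = \left(\frac{177}{8} + \frac{1}{2 p}\right)^{2}$ ($z{\left(p \right)} = \left(\frac{1}{p + p} + \frac{177}{8}\right)^{2} = \left(\frac{1}{2 p} + \frac{177}{8}\right)^{2} = \left(\frac{177}{8} + \frac{1}{2 p}\right)^{2}$)
$\left(z{\left(-7 \right)} - 1014\right)^{2} = \left(\frac{\left(4 + 177 \left(-7\right)\right)^{2}}{64 \cdot 49} - 1014\right)^{2} = \left(\frac{1}{64} \cdot \frac{1}{49} \left(4 - 1239\right)^{2} - 1014\right)^{2} = \left(\frac{1}{64} \cdot \frac{1}{49} \left(-1235\right)^{2} - 1014\right)^{2} = \left(\frac{1}{64} \cdot \frac{1}{49} \cdot 1525225 - 1014\right)^{2} = \left(\frac{1525225}{3136} - 1014\right)^{2} = \left(- \frac{1654679}{3136}\right)^{2} = \frac{2737962593041}{9834496}$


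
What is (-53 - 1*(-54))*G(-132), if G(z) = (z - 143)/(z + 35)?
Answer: 275/97 ≈ 2.8351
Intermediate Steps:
G(z) = (-143 + z)/(35 + z)
(-53 - 1*(-54))*G(-132) = (-53 - 1*(-54))*((-143 - 132)/(35 - 132)) = (-53 + 54)*(-275/(-97)) = 1*(-1/97*(-275)) = 1*(275/97) = 275/97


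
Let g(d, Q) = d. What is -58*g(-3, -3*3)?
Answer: 174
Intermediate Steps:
-58*g(-3, -3*3) = -58*(-3) = 174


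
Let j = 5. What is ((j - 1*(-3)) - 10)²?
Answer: 4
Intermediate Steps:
((j - 1*(-3)) - 10)² = ((5 - 1*(-3)) - 10)² = ((5 + 3) - 10)² = (8 - 10)² = (-2)² = 4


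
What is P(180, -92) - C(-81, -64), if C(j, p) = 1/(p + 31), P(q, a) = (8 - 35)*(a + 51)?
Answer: 36532/33 ≈ 1107.0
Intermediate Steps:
P(q, a) = -1377 - 27*a (P(q, a) = -27*(51 + a) = -1377 - 27*a)
C(j, p) = 1/(31 + p)
P(180, -92) - C(-81, -64) = (-1377 - 27*(-92)) - 1/(31 - 64) = (-1377 + 2484) - 1/(-33) = 1107 - 1*(-1/33) = 1107 + 1/33 = 36532/33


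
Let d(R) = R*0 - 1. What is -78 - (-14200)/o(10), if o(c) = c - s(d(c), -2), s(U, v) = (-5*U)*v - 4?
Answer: 1541/3 ≈ 513.67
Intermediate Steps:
d(R) = -1 (d(R) = 0 - 1 = -1)
s(U, v) = -4 - 5*U*v (s(U, v) = -5*U*v - 4 = -4 - 5*U*v)
o(c) = 14 + c (o(c) = c - (-4 - 5*(-1)*(-2)) = c - (-4 - 10) = c - 1*(-14) = c + 14 = 14 + c)
-78 - (-14200)/o(10) = -78 - (-14200)/(14 + 10) = -78 - (-14200)/24 = -78 - 100*(-71/12) = -78 + 1775/3 = 1541/3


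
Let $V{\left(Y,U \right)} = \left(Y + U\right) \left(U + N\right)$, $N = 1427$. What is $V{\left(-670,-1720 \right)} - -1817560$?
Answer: $2517830$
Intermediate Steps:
$V{\left(Y,U \right)} = \left(1427 + U\right) \left(U + Y\right)$ ($V{\left(Y,U \right)} = \left(Y + U\right) \left(U + 1427\right) = \left(U + Y\right) \left(1427 + U\right) = \left(1427 + U\right) \left(U + Y\right)$)
$V{\left(-670,-1720 \right)} - -1817560 = \left(\left(-1720\right)^{2} + 1427 \left(-1720\right) + 1427 \left(-670\right) - -1152400\right) - -1817560 = \left(2958400 - 2454440 - 956090 + 1152400\right) + 1817560 = 700270 + 1817560 = 2517830$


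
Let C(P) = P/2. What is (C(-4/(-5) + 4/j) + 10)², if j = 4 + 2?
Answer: 25921/225 ≈ 115.20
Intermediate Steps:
j = 6
C(P) = P/2 (C(P) = P*(½) = P/2)
(C(-4/(-5) + 4/j) + 10)² = ((-4/(-5) + 4/6)/2 + 10)² = ((-4*(-⅕) + 4*(⅙))/2 + 10)² = ((⅘ + ⅔)/2 + 10)² = ((½)*(22/15) + 10)² = (11/15 + 10)² = (161/15)² = 25921/225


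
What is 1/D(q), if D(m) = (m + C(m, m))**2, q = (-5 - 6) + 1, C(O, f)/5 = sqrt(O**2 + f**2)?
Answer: 51/240100 + sqrt(2)/24010 ≈ 0.00027131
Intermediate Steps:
C(O, f) = 5*sqrt(O**2 + f**2)
q = -10 (q = -11 + 1 = -10)
D(m) = (m + 5*sqrt(2)*sqrt(m**2))**2 (D(m) = (m + 5*sqrt(m**2 + m**2))**2 = (m + 5*sqrt(2*m**2))**2 = (m + 5*(sqrt(2)*sqrt(m**2)))**2 = (m + 5*sqrt(2)*sqrt(m**2))**2)
1/D(q) = 1/((-10 + 5*sqrt(2)*sqrt((-10)**2))**2) = 1/((-10 + 5*sqrt(2)*sqrt(100))**2) = 1/((-10 + 5*sqrt(2)*10)**2) = 1/((-10 + 50*sqrt(2))**2) = (-10 + 50*sqrt(2))**(-2)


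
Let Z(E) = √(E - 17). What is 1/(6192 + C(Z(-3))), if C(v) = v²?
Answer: 1/6172 ≈ 0.00016202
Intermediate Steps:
Z(E) = √(-17 + E)
1/(6192 + C(Z(-3))) = 1/(6192 + (√(-17 - 3))²) = 1/(6192 + (√(-20))²) = 1/(6192 + (2*I*√5)²) = 1/(6192 - 20) = 1/6172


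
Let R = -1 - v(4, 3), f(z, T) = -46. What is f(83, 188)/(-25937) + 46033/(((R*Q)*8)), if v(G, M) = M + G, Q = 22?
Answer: -1193893153/36519296 ≈ -32.692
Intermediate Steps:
v(G, M) = G + M
R = -8 (R = -1 - (4 + 3) = -1 - 1*7 = -1 - 7 = -8)
f(83, 188)/(-25937) + 46033/(((R*Q)*8)) = -46/(-25937) + 46033/((-8*22*8)) = -46*(-1/25937) + 46033/((-176*8)) = 46/25937 + 46033/(-1408) = 46/25937 + 46033*(-1/1408) = 46/25937 - 46033/1408 = -1193893153/36519296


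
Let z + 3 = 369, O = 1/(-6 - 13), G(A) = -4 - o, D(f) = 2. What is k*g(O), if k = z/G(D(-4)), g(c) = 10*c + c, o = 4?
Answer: 2013/76 ≈ 26.487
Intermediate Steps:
G(A) = -8 (G(A) = -4 - 1*4 = -4 - 4 = -8)
O = -1/19 (O = 1/(-19) = -1/19 ≈ -0.052632)
g(c) = 11*c
z = 366 (z = -3 + 369 = 366)
k = -183/4 (k = 366/(-8) = 366*(-⅛) = -183/4 ≈ -45.750)
k*g(O) = -2013*(-1)/(4*19) = -183/4*(-11/19) = 2013/76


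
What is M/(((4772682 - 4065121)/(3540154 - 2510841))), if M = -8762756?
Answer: -9019618666628/707561 ≈ -1.2747e+7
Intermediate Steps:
M/(((4772682 - 4065121)/(3540154 - 2510841))) = -8762756*(3540154 - 2510841)/(4772682 - 4065121) = -8762756/(707561/1029313) = -8762756/(707561*(1/1029313)) = -8762756/707561/1029313 = -8762756*1029313/707561 = -9019618666628/707561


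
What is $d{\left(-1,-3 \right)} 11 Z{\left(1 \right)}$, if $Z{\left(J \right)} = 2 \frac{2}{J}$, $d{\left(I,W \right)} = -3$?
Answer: $-132$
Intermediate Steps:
$Z{\left(J \right)} = \frac{4}{J}$
$d{\left(-1,-3 \right)} 11 Z{\left(1 \right)} = \left(-3\right) 11 \cdot \frac{4}{1} = - 33 \cdot 4 \cdot 1 = \left(-33\right) 4 = -132$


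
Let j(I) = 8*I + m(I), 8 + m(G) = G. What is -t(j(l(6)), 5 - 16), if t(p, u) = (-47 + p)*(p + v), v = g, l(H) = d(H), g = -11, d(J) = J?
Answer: 35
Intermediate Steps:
m(G) = -8 + G
l(H) = H
v = -11
j(I) = -8 + 9*I (j(I) = 8*I + (-8 + I) = -8 + 9*I)
t(p, u) = (-47 + p)*(-11 + p) (t(p, u) = (-47 + p)*(p - 11) = (-47 + p)*(-11 + p))
-t(j(l(6)), 5 - 16) = -(517 + (-8 + 9*6)² - 58*(-8 + 9*6)) = -(517 + (-8 + 54)² - 58*(-8 + 54)) = -(517 + 46² - 58*46) = -(517 + 2116 - 2668) = -1*(-35) = 35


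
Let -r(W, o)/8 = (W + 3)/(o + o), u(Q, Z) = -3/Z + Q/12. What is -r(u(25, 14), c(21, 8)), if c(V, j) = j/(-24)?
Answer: -409/7 ≈ -58.429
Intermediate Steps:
u(Q, Z) = -3/Z + Q/12 (u(Q, Z) = -3/Z + Q*(1/12) = -3/Z + Q/12)
c(V, j) = -j/24 (c(V, j) = j*(-1/24) = -j/24)
r(W, o) = -4*(3 + W)/o (r(W, o) = -8*(W + 3)/(o + o) = -8*(3 + W)/(2*o) = -8*(3 + W)*1/(2*o) = -4*(3 + W)/o)
-r(u(25, 14), c(21, 8)) = -4*(-3 - (-3/14 + (1/12)*25))/((-1/24*8)) = -4*(-3 - (-3*1/14 + 25/12))/(-⅓) = -4*(-3)*(-3 - (-3/14 + 25/12)) = -4*(-3)*(-3 - 1*157/84) = -4*(-3)*(-3 - 157/84) = -4*(-3)*(-409)/84 = -1*409/7 = -409/7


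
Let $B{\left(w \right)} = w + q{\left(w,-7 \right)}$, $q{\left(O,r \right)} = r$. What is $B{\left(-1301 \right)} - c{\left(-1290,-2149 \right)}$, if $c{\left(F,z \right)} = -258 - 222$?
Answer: $-828$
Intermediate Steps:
$c{\left(F,z \right)} = -480$
$B{\left(w \right)} = -7 + w$ ($B{\left(w \right)} = w - 7 = -7 + w$)
$B{\left(-1301 \right)} - c{\left(-1290,-2149 \right)} = \left(-7 - 1301\right) - -480 = -1308 + 480 = -828$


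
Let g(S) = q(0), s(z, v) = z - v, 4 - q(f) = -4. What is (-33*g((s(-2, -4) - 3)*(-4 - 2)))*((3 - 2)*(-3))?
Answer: 792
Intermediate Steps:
q(f) = 8 (q(f) = 4 - 1*(-4) = 4 + 4 = 8)
g(S) = 8
(-33*g((s(-2, -4) - 3)*(-4 - 2)))*((3 - 2)*(-3)) = (-33*8)*((3 - 2)*(-3)) = -264*(-3) = 792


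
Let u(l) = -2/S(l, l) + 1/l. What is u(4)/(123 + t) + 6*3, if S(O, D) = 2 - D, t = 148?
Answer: 19517/1084 ≈ 18.005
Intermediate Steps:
u(l) = 1/l - 2/(2 - l) (u(l) = -2/(2 - l) + 1/l = 1/l - 2/(2 - l))
u(4)/(123 + t) + 6*3 = ((-2 + 3*4)/(4*(-2 + 4)))/(123 + 148) + 6*3 = ((¼)*(-2 + 12)/2)/271 + 18 = ((¼)*(½)*10)/271 + 18 = (1/271)*(5/4) + 18 = 5/1084 + 18 = 19517/1084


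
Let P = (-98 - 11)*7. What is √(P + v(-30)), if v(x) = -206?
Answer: I*√969 ≈ 31.129*I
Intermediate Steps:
P = -763 (P = -109*7 = -763)
√(P + v(-30)) = √(-763 - 206) = √(-969) = I*√969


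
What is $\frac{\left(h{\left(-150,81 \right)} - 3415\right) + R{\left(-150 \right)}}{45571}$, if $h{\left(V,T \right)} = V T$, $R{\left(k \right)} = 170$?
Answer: $- \frac{15395}{45571} \approx -0.33782$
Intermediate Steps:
$h{\left(V,T \right)} = T V$
$\frac{\left(h{\left(-150,81 \right)} - 3415\right) + R{\left(-150 \right)}}{45571} = \frac{\left(81 \left(-150\right) - 3415\right) + 170}{45571} = \left(\left(-12150 - 3415\right) + 170\right) \frac{1}{45571} = \left(-15565 + 170\right) \frac{1}{45571} = \left(-15395\right) \frac{1}{45571} = - \frac{15395}{45571}$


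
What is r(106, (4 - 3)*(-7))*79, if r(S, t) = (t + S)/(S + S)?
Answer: 7821/212 ≈ 36.891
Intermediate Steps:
r(S, t) = (S + t)/(2*S) (r(S, t) = (S + t)/((2*S)) = (S + t)*(1/(2*S)) = (S + t)/(2*S))
r(106, (4 - 3)*(-7))*79 = ((1/2)*(106 + (4 - 3)*(-7))/106)*79 = ((1/2)*(1/106)*(106 + 1*(-7)))*79 = ((1/2)*(1/106)*(106 - 7))*79 = ((1/2)*(1/106)*99)*79 = (99/212)*79 = 7821/212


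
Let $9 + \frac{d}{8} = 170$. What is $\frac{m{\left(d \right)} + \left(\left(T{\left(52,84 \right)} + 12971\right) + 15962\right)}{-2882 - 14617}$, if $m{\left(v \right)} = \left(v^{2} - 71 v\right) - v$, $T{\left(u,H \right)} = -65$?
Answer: $- \frac{531692}{5833} \approx -91.152$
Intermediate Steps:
$d = 1288$ ($d = -72 + 8 \cdot 170 = -72 + 1360 = 1288$)
$m{\left(v \right)} = v^{2} - 72 v$
$\frac{m{\left(d \right)} + \left(\left(T{\left(52,84 \right)} + 12971\right) + 15962\right)}{-2882 - 14617} = \frac{1288 \left(-72 + 1288\right) + \left(\left(-65 + 12971\right) + 15962\right)}{-2882 - 14617} = \frac{1288 \cdot 1216 + \left(12906 + 15962\right)}{-17499} = \left(1566208 + 28868\right) \left(- \frac{1}{17499}\right) = 1595076 \left(- \frac{1}{17499}\right) = - \frac{531692}{5833}$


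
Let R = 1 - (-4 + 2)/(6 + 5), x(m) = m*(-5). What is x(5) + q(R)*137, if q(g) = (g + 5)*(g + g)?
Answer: 239191/121 ≈ 1976.8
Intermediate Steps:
x(m) = -5*m
R = 13/11 (R = 1 - (-2)/11 = 1 - 1*(-2/11) = 1 + 2/11 = 13/11 ≈ 1.1818)
q(g) = 2*g*(5 + g) (q(g) = (5 + g)*(2*g) = 2*g*(5 + g))
x(5) + q(R)*137 = -5*5 + (2*(13/11)*(5 + 13/11))*137 = -25 + (2*(13/11)*(68/11))*137 = -25 + (1768/121)*137 = -25 + 242216/121 = 239191/121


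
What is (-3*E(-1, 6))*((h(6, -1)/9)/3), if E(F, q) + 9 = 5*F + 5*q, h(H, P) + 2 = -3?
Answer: 80/9 ≈ 8.8889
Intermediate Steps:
h(H, P) = -5 (h(H, P) = -2 - 3 = -5)
E(F, q) = -9 + 5*F + 5*q (E(F, q) = -9 + (5*F + 5*q) = -9 + 5*F + 5*q)
(-3*E(-1, 6))*((h(6, -1)/9)/3) = (-3*(-9 + 5*(-1) + 5*6))*(-5/9/3) = (-3*(-9 - 5 + 30))*(-5*⅑*(⅓)) = (-3*16)*(-5/9*⅓) = -48*(-5/27) = 80/9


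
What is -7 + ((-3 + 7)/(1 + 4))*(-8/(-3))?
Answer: -73/15 ≈ -4.8667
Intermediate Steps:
-7 + ((-3 + 7)/(1 + 4))*(-8/(-3)) = -7 + (4/5)*(-8*(-⅓)) = -7 + (4*(⅕))*(8/3) = -7 + (⅘)*(8/3) = -7 + 32/15 = -73/15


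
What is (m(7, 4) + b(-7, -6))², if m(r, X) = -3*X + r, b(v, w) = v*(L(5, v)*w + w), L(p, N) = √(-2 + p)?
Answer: 6661 + 3108*√3 ≈ 12044.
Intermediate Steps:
b(v, w) = v*(w + w*√3) (b(v, w) = v*(√(-2 + 5)*w + w) = v*(√3*w + w) = v*(w*√3 + w) = v*(w + w*√3))
m(r, X) = r - 3*X
(m(7, 4) + b(-7, -6))² = ((7 - 3*4) - 7*(-6)*(1 + √3))² = ((7 - 12) + (42 + 42*√3))² = (-5 + (42 + 42*√3))² = (37 + 42*√3)²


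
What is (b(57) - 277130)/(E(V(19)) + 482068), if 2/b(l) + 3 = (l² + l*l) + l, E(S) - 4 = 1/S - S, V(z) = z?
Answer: -17249679701/30004910208 ≈ -0.57489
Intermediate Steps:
E(S) = 4 + 1/S - S (E(S) = 4 + (1/S - S) = 4 + 1/S - S)
b(l) = 2/(-3 + l + 2*l²) (b(l) = 2/(-3 + ((l² + l*l) + l)) = 2/(-3 + ((l² + l²) + l)) = 2/(-3 + (2*l² + l)) = 2/(-3 + (l + 2*l²)) = 2/(-3 + l + 2*l²))
(b(57) - 277130)/(E(V(19)) + 482068) = (2/(-3 + 57 + 2*57²) - 277130)/((4 + 1/19 - 1*19) + 482068) = (2/(-3 + 57 + 2*3249) - 277130)/((4 + 1/19 - 19) + 482068) = (2/(-3 + 57 + 6498) - 277130)/(-284/19 + 482068) = (2/6552 - 277130)/(9159008/19) = (2*(1/6552) - 277130)*(19/9159008) = (1/3276 - 277130)*(19/9159008) = -907877879/3276*19/9159008 = -17249679701/30004910208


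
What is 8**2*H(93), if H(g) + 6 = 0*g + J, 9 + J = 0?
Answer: -960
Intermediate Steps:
J = -9 (J = -9 + 0 = -9)
H(g) = -15 (H(g) = -6 + (0*g - 9) = -6 + (0 - 9) = -6 - 9 = -15)
8**2*H(93) = 8**2*(-15) = 64*(-15) = -960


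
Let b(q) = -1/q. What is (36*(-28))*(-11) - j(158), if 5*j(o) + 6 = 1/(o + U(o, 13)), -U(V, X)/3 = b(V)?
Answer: 1384320124/124835 ≈ 11089.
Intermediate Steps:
U(V, X) = 3/V (U(V, X) = -(-3)/V = 3/V)
j(o) = -6/5 + 1/(5*(o + 3/o))
(36*(-28))*(-11) - j(158) = (36*(-28))*(-11) - (-18 + 158 - 6*158²)/(5*(3 + 158²)) = -1008*(-11) - (-18 + 158 - 6*24964)/(5*(3 + 24964)) = 11088 - (-18 + 158 - 149784)/(5*24967) = 11088 - (-149644)/(5*24967) = 11088 - 1*(-149644/124835) = 11088 + 149644/124835 = 1384320124/124835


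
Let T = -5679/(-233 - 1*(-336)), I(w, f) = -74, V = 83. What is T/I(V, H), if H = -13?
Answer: 5679/7622 ≈ 0.74508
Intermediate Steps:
T = -5679/103 (T = -5679/(-233 + 336) = -5679/103 ≈ -55.136)
T/I(V, H) = -5679/103/(-74) = -5679/103*(-1/74) = 5679/7622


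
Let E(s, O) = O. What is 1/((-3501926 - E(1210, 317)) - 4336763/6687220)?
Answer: -6687220/23420273771223 ≈ -2.8553e-7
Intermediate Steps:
1/((-3501926 - E(1210, 317)) - 4336763/6687220) = 1/((-3501926 - 1*317) - 4336763/6687220) = 1/((-3501926 - 317) - 4336763*1/6687220) = 1/(-3502243 - 4336763/6687220) = 1/(-23420273771223/6687220) = -6687220/23420273771223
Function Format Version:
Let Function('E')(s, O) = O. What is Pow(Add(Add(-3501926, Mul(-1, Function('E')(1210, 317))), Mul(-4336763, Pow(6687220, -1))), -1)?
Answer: Rational(-6687220, 23420273771223) ≈ -2.8553e-7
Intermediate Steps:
Pow(Add(Add(-3501926, Mul(-1, Function('E')(1210, 317))), Mul(-4336763, Pow(6687220, -1))), -1) = Pow(Add(Add(-3501926, Mul(-1, 317)), Mul(-4336763, Pow(6687220, -1))), -1) = Pow(Add(Add(-3501926, -317), Mul(-4336763, Rational(1, 6687220))), -1) = Pow(Add(-3502243, Rational(-4336763, 6687220)), -1) = Pow(Rational(-23420273771223, 6687220), -1) = Rational(-6687220, 23420273771223)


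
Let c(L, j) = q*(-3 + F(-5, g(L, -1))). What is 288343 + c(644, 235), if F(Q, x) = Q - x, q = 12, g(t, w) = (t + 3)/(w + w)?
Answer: 292129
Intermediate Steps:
g(t, w) = (3 + t)/(2*w) (g(t, w) = (3 + t)/((2*w)) = (3 + t)*(1/(2*w)) = (3 + t)/(2*w))
c(L, j) = -78 + 6*L (c(L, j) = 12*(-3 + (-5 - (3 + L)/(2*(-1)))) = 12*(-3 + (-5 - (-1)*(3 + L)/2)) = 12*(-3 + (-5 - (-3/2 - L/2))) = 12*(-3 + (-5 + (3/2 + L/2))) = 12*(-3 + (-7/2 + L/2)) = 12*(-13/2 + L/2) = -78 + 6*L)
288343 + c(644, 235) = 288343 + (-78 + 6*644) = 288343 + (-78 + 3864) = 288343 + 3786 = 292129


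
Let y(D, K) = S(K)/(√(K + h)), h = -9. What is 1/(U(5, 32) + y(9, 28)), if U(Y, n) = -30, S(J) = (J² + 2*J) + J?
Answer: 285/368162 + 217*√19/184081 ≈ 0.0059125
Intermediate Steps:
S(J) = J² + 3*J
y(D, K) = K*(3 + K)/√(-9 + K) (y(D, K) = (K*(3 + K))/(√(K - 9)) = (K*(3 + K))/(√(-9 + K)) = (K*(3 + K))/√(-9 + K) = K*(3 + K)/√(-9 + K))
1/(U(5, 32) + y(9, 28)) = 1/(-30 + 28*(3 + 28)/√(-9 + 28)) = 1/(-30 + 28*31/√19) = 1/(-30 + 28*(√19/19)*31) = 1/(-30 + 868*√19/19)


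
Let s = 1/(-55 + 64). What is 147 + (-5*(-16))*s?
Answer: 1403/9 ≈ 155.89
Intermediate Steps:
s = ⅑ (s = 1/9 = ⅑ ≈ 0.11111)
147 + (-5*(-16))*s = 147 - 5*(-16)*(⅑) = 147 + 80*(⅑) = 147 + 80/9 = 1403/9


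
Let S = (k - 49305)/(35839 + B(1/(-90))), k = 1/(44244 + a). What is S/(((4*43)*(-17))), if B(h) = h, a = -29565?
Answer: 1809370235/3845648585849 ≈ 0.00047050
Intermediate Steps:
k = 1/14679 (k = 1/(44244 - 29565) = 1/14679 ≈ 6.8125e-5)
S = -7237480940/5260805179 (S = (1/14679 - 49305)/(35839 + 1/(-90)) = -723748094/(14679*(35839 - 1/90)) = -723748094/(14679*3225509/90) = -723748094/14679*90/3225509 = -7237480940/5260805179 ≈ -1.3757)
S/(((4*43)*(-17))) = -7237480940/(5260805179*((4*43)*(-17))) = -7237480940/(5260805179*(172*(-17))) = -7237480940/5260805179/(-2924) = -7237480940/5260805179*(-1/2924) = 1809370235/3845648585849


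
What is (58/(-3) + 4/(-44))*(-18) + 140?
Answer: 5386/11 ≈ 489.64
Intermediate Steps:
(58/(-3) + 4/(-44))*(-18) + 140 = (58*(-⅓) + 4*(-1/44))*(-18) + 140 = (-58/3 - 1/11)*(-18) + 140 = -641/33*(-18) + 140 = 3846/11 + 140 = 5386/11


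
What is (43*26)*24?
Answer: 26832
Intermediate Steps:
(43*26)*24 = 1118*24 = 26832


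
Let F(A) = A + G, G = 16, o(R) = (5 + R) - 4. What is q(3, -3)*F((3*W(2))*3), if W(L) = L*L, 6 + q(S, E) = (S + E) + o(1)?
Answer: -208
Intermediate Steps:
o(R) = 1 + R
q(S, E) = -4 + E + S (q(S, E) = -6 + ((S + E) + (1 + 1)) = -6 + ((E + S) + 2) = -6 + (2 + E + S) = -4 + E + S)
W(L) = L²
F(A) = 16 + A (F(A) = A + 16 = 16 + A)
q(3, -3)*F((3*W(2))*3) = (-4 - 3 + 3)*(16 + (3*2²)*3) = -4*(16 + (3*4)*3) = -4*(16 + 12*3) = -4*(16 + 36) = -4*52 = -208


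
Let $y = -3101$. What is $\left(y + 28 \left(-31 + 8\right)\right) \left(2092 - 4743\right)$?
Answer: $9927995$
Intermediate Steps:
$\left(y + 28 \left(-31 + 8\right)\right) \left(2092 - 4743\right) = \left(-3101 + 28 \left(-31 + 8\right)\right) \left(2092 - 4743\right) = \left(-3101 + 28 \left(-23\right)\right) \left(-2651\right) = \left(-3101 - 644\right) \left(-2651\right) = \left(-3745\right) \left(-2651\right) = 9927995$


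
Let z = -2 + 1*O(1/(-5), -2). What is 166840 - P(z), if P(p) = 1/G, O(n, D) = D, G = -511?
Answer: 85255241/511 ≈ 1.6684e+5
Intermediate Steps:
z = -4 (z = -2 + 1*(-2) = -2 - 2 = -4)
P(p) = -1/511 (P(p) = 1/(-511) = -1/511)
166840 - P(z) = 166840 - 1*(-1/511) = 166840 + 1/511 = 85255241/511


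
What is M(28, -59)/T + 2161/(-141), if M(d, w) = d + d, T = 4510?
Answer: -4869107/317955 ≈ -15.314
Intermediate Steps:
M(d, w) = 2*d
M(28, -59)/T + 2161/(-141) = (2*28)/4510 + 2161/(-141) = 56*(1/4510) + 2161*(-1/141) = 28/2255 - 2161/141 = -4869107/317955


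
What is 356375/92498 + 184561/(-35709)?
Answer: -4345728503/3303011082 ≈ -1.3157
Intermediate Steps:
356375/92498 + 184561/(-35709) = 356375*(1/92498) + 184561*(-1/35709) = 356375/92498 - 184561/35709 = -4345728503/3303011082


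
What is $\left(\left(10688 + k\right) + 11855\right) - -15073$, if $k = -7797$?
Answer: $29819$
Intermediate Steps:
$\left(\left(10688 + k\right) + 11855\right) - -15073 = \left(\left(10688 - 7797\right) + 11855\right) - -15073 = \left(2891 + 11855\right) + 15073 = 14746 + 15073 = 29819$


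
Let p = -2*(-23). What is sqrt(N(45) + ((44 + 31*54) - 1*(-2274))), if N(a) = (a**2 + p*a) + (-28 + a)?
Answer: 2*sqrt(2026) ≈ 90.022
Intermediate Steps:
p = 46
N(a) = -28 + a**2 + 47*a (N(a) = (a**2 + 46*a) + (-28 + a) = -28 + a**2 + 47*a)
sqrt(N(45) + ((44 + 31*54) - 1*(-2274))) = sqrt((-28 + 45**2 + 47*45) + ((44 + 31*54) - 1*(-2274))) = sqrt((-28 + 2025 + 2115) + ((44 + 1674) + 2274)) = sqrt(4112 + (1718 + 2274)) = sqrt(4112 + 3992) = sqrt(8104) = 2*sqrt(2026)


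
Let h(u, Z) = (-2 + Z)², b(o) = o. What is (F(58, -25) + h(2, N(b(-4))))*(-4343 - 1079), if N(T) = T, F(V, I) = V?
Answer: -509668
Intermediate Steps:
(F(58, -25) + h(2, N(b(-4))))*(-4343 - 1079) = (58 + (-2 - 4)²)*(-4343 - 1079) = (58 + (-6)²)*(-5422) = (58 + 36)*(-5422) = 94*(-5422) = -509668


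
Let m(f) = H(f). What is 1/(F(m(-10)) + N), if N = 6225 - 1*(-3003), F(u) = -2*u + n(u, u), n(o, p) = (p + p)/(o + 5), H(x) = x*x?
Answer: 21/189628 ≈ 0.00011074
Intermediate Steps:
H(x) = x²
m(f) = f²
n(o, p) = 2*p/(5 + o) (n(o, p) = (2*p)/(5 + o) = 2*p/(5 + o))
F(u) = -2*u + 2*u/(5 + u)
N = 9228 (N = 6225 + 3003 = 9228)
1/(F(m(-10)) + N) = 1/(2*(-10)²*(-4 - 1*(-10)²)/(5 + (-10)²) + 9228) = 1/(2*100*(-4 - 1*100)/(5 + 100) + 9228) = 1/(2*100*(-4 - 100)/105 + 9228) = 1/(2*100*(1/105)*(-104) + 9228) = 1/(-4160/21 + 9228) = 1/(189628/21) = 21/189628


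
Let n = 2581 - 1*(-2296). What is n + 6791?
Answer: 11668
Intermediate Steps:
n = 4877 (n = 2581 + 2296 = 4877)
n + 6791 = 4877 + 6791 = 11668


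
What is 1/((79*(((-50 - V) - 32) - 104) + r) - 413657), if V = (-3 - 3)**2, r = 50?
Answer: -1/431145 ≈ -2.3194e-6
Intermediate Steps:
V = 36 (V = (-6)**2 = 36)
1/((79*(((-50 - V) - 32) - 104) + r) - 413657) = 1/((79*(((-50 - 1*36) - 32) - 104) + 50) - 413657) = 1/((79*(((-50 - 36) - 32) - 104) + 50) - 413657) = 1/((79*((-86 - 32) - 104) + 50) - 413657) = 1/((79*(-118 - 104) + 50) - 413657) = 1/((79*(-222) + 50) - 413657) = 1/((-17538 + 50) - 413657) = 1/(-17488 - 413657) = 1/(-431145) = -1/431145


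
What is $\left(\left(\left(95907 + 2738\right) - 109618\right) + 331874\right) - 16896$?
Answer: $304005$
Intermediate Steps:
$\left(\left(\left(95907 + 2738\right) - 109618\right) + 331874\right) - 16896 = \left(\left(98645 - 109618\right) + 331874\right) - 16896 = \left(-10973 + 331874\right) - 16896 = 320901 - 16896 = 304005$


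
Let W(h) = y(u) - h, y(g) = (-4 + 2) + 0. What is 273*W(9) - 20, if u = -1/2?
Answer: -3023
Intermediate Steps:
u = -½ (u = -1*½ = -½ ≈ -0.50000)
y(g) = -2 (y(g) = -2 + 0 = -2)
W(h) = -2 - h
273*W(9) - 20 = 273*(-2 - 1*9) - 20 = 273*(-2 - 9) - 20 = 273*(-11) - 20 = -3003 - 20 = -3023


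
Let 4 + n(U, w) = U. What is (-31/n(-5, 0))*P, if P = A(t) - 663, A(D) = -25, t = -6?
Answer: -21328/9 ≈ -2369.8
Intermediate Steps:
n(U, w) = -4 + U
P = -688 (P = -25 - 663 = -688)
(-31/n(-5, 0))*P = -31/(-4 - 5)*(-688) = -31/(-9)*(-688) = -31*(-1/9)*(-688) = (31/9)*(-688) = -21328/9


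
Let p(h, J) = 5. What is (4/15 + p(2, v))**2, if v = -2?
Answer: 6241/225 ≈ 27.738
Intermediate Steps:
(4/15 + p(2, v))**2 = (4/15 + 5)**2 = (79/15)**2 = 6241/225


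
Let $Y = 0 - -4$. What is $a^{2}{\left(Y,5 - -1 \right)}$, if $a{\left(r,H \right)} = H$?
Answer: $36$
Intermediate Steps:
$Y = 4$ ($Y = 0 + 4 = 4$)
$a^{2}{\left(Y,5 - -1 \right)} = \left(5 - -1\right)^{2} = \left(5 + 1\right)^{2} = 6^{2} = 36$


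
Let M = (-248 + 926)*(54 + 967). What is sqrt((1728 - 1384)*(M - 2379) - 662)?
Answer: sqrt(237310834) ≈ 15405.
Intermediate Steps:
M = 692238 (M = 678*1021 = 692238)
sqrt((1728 - 1384)*(M - 2379) - 662) = sqrt((1728 - 1384)*(692238 - 2379) - 662) = sqrt(344*689859 - 662) = sqrt(237311496 - 662) = sqrt(237310834)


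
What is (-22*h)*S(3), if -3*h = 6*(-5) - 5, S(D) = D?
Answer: -770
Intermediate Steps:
h = 35/3 (h = -(6*(-5) - 5)/3 = -(-30 - 5)/3 = -⅓*(-35) = 35/3 ≈ 11.667)
(-22*h)*S(3) = -22*35/3*3 = -770/3*3 = -770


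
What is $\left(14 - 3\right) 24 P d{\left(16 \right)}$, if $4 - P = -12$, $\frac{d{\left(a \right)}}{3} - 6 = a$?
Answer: $278784$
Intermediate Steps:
$d{\left(a \right)} = 18 + 3 a$
$P = 16$ ($P = 4 - -12 = 4 + 12 = 16$)
$\left(14 - 3\right) 24 P d{\left(16 \right)} = \left(14 - 3\right) 24 \cdot 16 \left(18 + 3 \cdot 16\right) = \left(14 - 3\right) 24 \cdot 16 \left(18 + 48\right) = 11 \cdot 24 \cdot 16 \cdot 66 = 264 \cdot 16 \cdot 66 = 4224 \cdot 66 = 278784$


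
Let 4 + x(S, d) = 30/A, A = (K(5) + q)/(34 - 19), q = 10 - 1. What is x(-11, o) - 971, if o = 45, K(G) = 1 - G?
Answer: -885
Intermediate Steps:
q = 9
A = 1/3 (A = ((1 - 1*5) + 9)/(34 - 19) = ((1 - 5) + 9)/15 = (-4 + 9)*(1/15) = 5*(1/15) = 1/3 ≈ 0.33333)
x(S, d) = 86 (x(S, d) = -4 + 30/(1/3) = -4 + 30*3 = -4 + 90 = 86)
x(-11, o) - 971 = 86 - 971 = -885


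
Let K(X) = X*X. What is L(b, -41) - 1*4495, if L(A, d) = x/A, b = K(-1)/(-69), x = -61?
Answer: -286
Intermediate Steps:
K(X) = X²
b = -1/69 (b = (-1)²/(-69) = 1*(-1/69) = -1/69 ≈ -0.014493)
L(A, d) = -61/A
L(b, -41) - 1*4495 = -61/(-1/69) - 1*4495 = -61*(-69) - 4495 = 4209 - 4495 = -286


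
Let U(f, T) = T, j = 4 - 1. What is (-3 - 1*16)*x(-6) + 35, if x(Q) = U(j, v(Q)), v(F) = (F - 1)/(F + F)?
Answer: 287/12 ≈ 23.917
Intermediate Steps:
j = 3
v(F) = (-1 + F)/(2*F) (v(F) = (-1 + F)/((2*F)) = (-1 + F)*(1/(2*F)) = (-1 + F)/(2*F))
x(Q) = (-1 + Q)/(2*Q)
(-3 - 1*16)*x(-6) + 35 = (-3 - 1*16)*((1/2)*(-1 - 6)/(-6)) + 35 = (-3 - 16)*((1/2)*(-1/6)*(-7)) + 35 = -19*7/12 + 35 = -133/12 + 35 = 287/12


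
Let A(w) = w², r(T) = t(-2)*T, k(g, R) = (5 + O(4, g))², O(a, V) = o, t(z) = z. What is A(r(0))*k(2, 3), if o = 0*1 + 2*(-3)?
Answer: 0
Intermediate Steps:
o = -6 (o = 0 - 6 = -6)
O(a, V) = -6
k(g, R) = 1 (k(g, R) = (5 - 6)² = (-1)² = 1)
r(T) = -2*T
A(r(0))*k(2, 3) = (-2*0)²*1 = 0²*1 = 0*1 = 0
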